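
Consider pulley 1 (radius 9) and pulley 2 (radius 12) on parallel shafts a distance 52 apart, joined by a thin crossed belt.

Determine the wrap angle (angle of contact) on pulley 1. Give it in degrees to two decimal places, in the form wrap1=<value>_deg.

crossed belt: β = asin((r1+r2)/C) = asin(21/52) = 23.8188°
wrap1 = wrap2 = π + 2β = 227.6377°

wrap1=227.64_deg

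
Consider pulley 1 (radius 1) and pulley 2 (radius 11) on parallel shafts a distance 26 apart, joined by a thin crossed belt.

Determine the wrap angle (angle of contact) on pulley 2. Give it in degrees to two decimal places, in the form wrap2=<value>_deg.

crossed belt: β = asin((r1+r2)/C) = asin(12/26) = 27.4864°
wrap1 = wrap2 = π + 2β = 234.9729°

wrap2=234.97_deg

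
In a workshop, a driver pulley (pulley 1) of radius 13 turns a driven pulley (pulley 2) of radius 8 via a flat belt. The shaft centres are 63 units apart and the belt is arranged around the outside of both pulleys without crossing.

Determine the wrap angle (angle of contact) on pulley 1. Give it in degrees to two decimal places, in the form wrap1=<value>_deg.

wrap1=189.10_deg

open belt: β = asin((r2−r1)/C) = asin(-5/63) = -4.5521°
wrap1 = π − 2β = 189.1041°
wrap2 = π + 2β = 170.8959°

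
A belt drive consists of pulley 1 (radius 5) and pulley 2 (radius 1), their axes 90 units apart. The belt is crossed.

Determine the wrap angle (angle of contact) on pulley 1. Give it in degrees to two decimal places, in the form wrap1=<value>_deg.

wrap1=187.65_deg

crossed belt: β = asin((r1+r2)/C) = asin(6/90) = 3.8226°
wrap1 = wrap2 = π + 2β = 187.6451°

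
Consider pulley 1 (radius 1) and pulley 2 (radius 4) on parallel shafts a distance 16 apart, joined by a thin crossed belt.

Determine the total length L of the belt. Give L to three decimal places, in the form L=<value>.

crossed belt: β = asin((r1+r2)/C) = asin(5/16) = 18.2100°
wrap1 = wrap2 = π + 2β = 216.4199°
tangent length = C·cosβ = 15.1987
L = (r1+r2)·wrap + 2·C·cosβ = 5·3.7772 + 2·15.1987 = 49.2836

L=49.284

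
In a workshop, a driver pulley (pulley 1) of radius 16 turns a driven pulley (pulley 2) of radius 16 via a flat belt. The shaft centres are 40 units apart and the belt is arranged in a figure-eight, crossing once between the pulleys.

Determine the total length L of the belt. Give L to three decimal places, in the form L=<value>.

crossed belt: β = asin((r1+r2)/C) = asin(32/40) = 53.1301°
wrap1 = wrap2 = π + 2β = 286.2602°
tangent length = C·cosβ = 24.0000
L = (r1+r2)·wrap + 2·C·cosβ = 32·4.9962 + 2·24.0000 = 207.8779

L=207.878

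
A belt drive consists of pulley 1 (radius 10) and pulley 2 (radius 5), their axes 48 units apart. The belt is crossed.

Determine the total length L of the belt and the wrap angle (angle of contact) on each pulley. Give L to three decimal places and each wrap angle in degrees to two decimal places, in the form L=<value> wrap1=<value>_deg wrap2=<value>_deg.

crossed belt: β = asin((r1+r2)/C) = asin(15/48) = 18.2100°
wrap1 = wrap2 = π + 2β = 216.4199°
tangent length = C·cosβ = 45.5961
L = (r1+r2)·wrap + 2·C·cosβ = 15·3.7772 + 2·45.5961 = 147.8507

L=147.851 wrap1=216.42_deg wrap2=216.42_deg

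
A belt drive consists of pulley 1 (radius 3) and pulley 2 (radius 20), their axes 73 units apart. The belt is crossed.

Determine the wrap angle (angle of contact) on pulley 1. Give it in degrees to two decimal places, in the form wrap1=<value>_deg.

crossed belt: β = asin((r1+r2)/C) = asin(23/73) = 18.3649°
wrap1 = wrap2 = π + 2β = 216.7299°

wrap1=216.73_deg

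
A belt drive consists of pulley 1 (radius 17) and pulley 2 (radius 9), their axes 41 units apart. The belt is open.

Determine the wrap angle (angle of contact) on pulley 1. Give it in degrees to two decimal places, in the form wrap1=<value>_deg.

wrap1=202.50_deg

open belt: β = asin((r2−r1)/C) = asin(-8/41) = -11.2518°
wrap1 = π − 2β = 202.5037°
wrap2 = π + 2β = 157.4963°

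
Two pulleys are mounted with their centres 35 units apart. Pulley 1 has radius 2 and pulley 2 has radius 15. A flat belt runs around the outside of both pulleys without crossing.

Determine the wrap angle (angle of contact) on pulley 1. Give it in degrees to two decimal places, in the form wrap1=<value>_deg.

wrap1=136.39_deg

open belt: β = asin((r2−r1)/C) = asin(13/35) = 21.8037°
wrap1 = π − 2β = 136.3925°
wrap2 = π + 2β = 223.6075°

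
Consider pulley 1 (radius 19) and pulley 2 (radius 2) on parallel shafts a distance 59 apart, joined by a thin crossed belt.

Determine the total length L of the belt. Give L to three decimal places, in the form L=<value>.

L=191.530

crossed belt: β = asin((r1+r2)/C) = asin(21/59) = 20.8506°
wrap1 = wrap2 = π + 2β = 221.7012°
tangent length = C·cosβ = 55.1362
L = (r1+r2)·wrap + 2·C·cosβ = 21·3.8694 + 2·55.1362 = 191.5301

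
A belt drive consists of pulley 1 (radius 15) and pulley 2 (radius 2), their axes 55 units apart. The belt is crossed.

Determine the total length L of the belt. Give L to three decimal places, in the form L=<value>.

crossed belt: β = asin((r1+r2)/C) = asin(17/55) = 18.0045°
wrap1 = wrap2 = π + 2β = 216.0089°
tangent length = C·cosβ = 52.3068
L = (r1+r2)·wrap + 2·C·cosβ = 17·3.7701 + 2·52.3068 = 168.7047

L=168.705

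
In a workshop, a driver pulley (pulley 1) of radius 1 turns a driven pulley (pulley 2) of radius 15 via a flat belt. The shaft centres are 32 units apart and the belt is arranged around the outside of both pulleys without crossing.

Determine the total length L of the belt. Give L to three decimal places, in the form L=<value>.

L=120.494

open belt: β = asin((r2−r1)/C) = asin(14/32) = 25.9445°
wrap1 = π − 2β = 128.1110°
wrap2 = π + 2β = 231.8890°
tangent length = C·cosβ = 28.7750
L = r1·wrap1 + r2·wrap2 + 2·C·cosβ = 1·2.2360 + 15·4.0472 + 2·28.7750 = 120.4943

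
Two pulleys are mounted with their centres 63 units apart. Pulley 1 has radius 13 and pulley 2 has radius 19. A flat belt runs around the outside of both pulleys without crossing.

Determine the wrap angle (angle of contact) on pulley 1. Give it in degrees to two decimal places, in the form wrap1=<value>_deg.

wrap1=169.07_deg

open belt: β = asin((r2−r1)/C) = asin(6/63) = 5.4650°
wrap1 = π − 2β = 169.0700°
wrap2 = π + 2β = 190.9300°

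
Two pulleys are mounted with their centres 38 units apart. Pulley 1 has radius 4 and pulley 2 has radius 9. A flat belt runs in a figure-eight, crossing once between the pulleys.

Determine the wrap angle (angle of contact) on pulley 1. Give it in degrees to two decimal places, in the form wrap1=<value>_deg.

wrap1=220.01_deg

crossed belt: β = asin((r1+r2)/C) = asin(13/38) = 20.0052°
wrap1 = wrap2 = π + 2β = 220.0104°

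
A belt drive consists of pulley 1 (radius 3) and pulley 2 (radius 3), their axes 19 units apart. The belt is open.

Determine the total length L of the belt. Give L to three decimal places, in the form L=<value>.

L=56.850

open belt: β = asin((r2−r1)/C) = asin(0/19) = 0.0000°
wrap1 = π − 2β = 180.0000°
wrap2 = π + 2β = 180.0000°
tangent length = C·cosβ = 19.0000
L = r1·wrap1 + r2·wrap2 + 2·C·cosβ = 3·3.1416 + 3·3.1416 + 2·19.0000 = 56.8496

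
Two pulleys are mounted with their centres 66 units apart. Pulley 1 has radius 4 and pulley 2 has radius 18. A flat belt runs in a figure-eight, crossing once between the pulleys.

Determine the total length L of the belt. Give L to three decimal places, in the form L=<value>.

L=208.519

crossed belt: β = asin((r1+r2)/C) = asin(22/66) = 19.4712°
wrap1 = wrap2 = π + 2β = 218.9424°
tangent length = C·cosβ = 62.2254
L = (r1+r2)·wrap + 2·C·cosβ = 22·3.8213 + 2·62.2254 = 208.5187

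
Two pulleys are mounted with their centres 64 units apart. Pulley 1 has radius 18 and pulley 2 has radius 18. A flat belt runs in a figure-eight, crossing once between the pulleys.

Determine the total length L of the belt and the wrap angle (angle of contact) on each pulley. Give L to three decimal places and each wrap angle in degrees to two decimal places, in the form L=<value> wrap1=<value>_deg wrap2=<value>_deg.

L=261.941 wrap1=248.46_deg wrap2=248.46_deg

crossed belt: β = asin((r1+r2)/C) = asin(36/64) = 34.2289°
wrap1 = wrap2 = π + 2β = 248.4577°
tangent length = C·cosβ = 52.9150
L = (r1+r2)·wrap + 2·C·cosβ = 36·4.3364 + 2·52.9150 = 261.9406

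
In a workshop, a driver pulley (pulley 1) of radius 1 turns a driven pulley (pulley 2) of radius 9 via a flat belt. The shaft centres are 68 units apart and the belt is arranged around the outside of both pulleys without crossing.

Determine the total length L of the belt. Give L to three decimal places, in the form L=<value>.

L=168.358

open belt: β = asin((r2−r1)/C) = asin(8/68) = 6.7563°
wrap1 = π − 2β = 166.4873°
wrap2 = π + 2β = 193.5127°
tangent length = C·cosβ = 67.5278
L = r1·wrap1 + r2·wrap2 + 2·C·cosβ = 1·2.9058 + 9·3.3774 + 2·67.5278 = 168.3582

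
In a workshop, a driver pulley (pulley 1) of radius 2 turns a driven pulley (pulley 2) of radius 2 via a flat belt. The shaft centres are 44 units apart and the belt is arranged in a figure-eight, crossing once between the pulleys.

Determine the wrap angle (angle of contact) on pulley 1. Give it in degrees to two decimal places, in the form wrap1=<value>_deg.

wrap1=190.43_deg

crossed belt: β = asin((r1+r2)/C) = asin(4/44) = 5.2159°
wrap1 = wrap2 = π + 2β = 190.4318°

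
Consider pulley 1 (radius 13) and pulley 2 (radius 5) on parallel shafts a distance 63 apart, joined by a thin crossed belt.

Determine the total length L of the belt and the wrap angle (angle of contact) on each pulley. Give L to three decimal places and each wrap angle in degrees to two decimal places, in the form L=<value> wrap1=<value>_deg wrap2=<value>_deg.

crossed belt: β = asin((r1+r2)/C) = asin(18/63) = 16.6015°
wrap1 = wrap2 = π + 2β = 213.2031°
tangent length = C·cosβ = 60.3738
L = (r1+r2)·wrap + 2·C·cosβ = 18·3.7211 + 2·60.3738 = 187.7274

L=187.727 wrap1=213.20_deg wrap2=213.20_deg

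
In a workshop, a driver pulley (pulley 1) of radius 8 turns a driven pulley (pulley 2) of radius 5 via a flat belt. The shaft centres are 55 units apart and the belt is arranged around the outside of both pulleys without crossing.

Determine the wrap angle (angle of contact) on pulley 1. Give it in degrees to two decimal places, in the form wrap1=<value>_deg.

open belt: β = asin((r2−r1)/C) = asin(-3/55) = -3.1268°
wrap1 = π − 2β = 186.2536°
wrap2 = π + 2β = 173.7464°

wrap1=186.25_deg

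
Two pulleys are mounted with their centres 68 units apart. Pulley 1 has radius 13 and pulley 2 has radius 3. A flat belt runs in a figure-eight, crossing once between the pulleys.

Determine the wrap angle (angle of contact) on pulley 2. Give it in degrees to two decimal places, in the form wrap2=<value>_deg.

wrap2=207.22_deg

crossed belt: β = asin((r1+r2)/C) = asin(16/68) = 13.6090°
wrap1 = wrap2 = π + 2β = 207.2179°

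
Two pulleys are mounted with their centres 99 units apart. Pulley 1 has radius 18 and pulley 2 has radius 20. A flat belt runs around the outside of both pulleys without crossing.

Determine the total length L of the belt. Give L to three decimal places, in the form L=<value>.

L=317.421

open belt: β = asin((r2−r1)/C) = asin(2/99) = 1.1576°
wrap1 = π − 2β = 177.6849°
wrap2 = π + 2β = 182.3151°
tangent length = C·cosβ = 98.9798
L = r1·wrap1 + r2·wrap2 + 2·C·cosβ = 18·3.1012 + 20·3.1820 + 2·98.9798 = 317.4209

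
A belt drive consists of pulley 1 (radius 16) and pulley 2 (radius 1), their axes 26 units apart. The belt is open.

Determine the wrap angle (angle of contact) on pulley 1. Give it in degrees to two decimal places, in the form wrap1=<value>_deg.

open belt: β = asin((r2−r1)/C) = asin(-15/26) = -35.2344°
wrap1 = π − 2β = 250.4688°
wrap2 = π + 2β = 109.5312°

wrap1=250.47_deg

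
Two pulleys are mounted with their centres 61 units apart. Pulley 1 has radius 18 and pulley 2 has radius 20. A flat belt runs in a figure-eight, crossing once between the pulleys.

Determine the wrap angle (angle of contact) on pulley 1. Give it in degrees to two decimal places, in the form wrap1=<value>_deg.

crossed belt: β = asin((r1+r2)/C) = asin(38/61) = 38.5319°
wrap1 = wrap2 = π + 2β = 257.0639°

wrap1=257.06_deg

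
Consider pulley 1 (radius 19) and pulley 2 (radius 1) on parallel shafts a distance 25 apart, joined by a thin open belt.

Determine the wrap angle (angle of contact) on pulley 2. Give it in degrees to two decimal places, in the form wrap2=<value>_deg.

wrap2=87.89_deg

open belt: β = asin((r2−r1)/C) = asin(-18/25) = -46.0545°
wrap1 = π − 2β = 272.1090°
wrap2 = π + 2β = 87.8910°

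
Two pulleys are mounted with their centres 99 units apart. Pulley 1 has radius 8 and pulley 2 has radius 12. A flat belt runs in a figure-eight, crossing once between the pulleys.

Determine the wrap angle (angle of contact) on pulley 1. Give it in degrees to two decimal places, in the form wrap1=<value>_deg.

wrap1=203.31_deg

crossed belt: β = asin((r1+r2)/C) = asin(20/99) = 11.6551°
wrap1 = wrap2 = π + 2β = 203.3102°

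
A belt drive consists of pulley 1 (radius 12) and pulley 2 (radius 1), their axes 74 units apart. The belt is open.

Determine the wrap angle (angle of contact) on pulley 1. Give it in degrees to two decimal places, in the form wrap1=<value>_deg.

wrap1=197.10_deg

open belt: β = asin((r2−r1)/C) = asin(-11/74) = -8.5486°
wrap1 = π − 2β = 197.0972°
wrap2 = π + 2β = 162.9028°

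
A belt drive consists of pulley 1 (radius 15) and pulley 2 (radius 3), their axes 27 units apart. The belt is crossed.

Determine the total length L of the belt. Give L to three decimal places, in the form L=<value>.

crossed belt: β = asin((r1+r2)/C) = asin(18/27) = 41.8103°
wrap1 = wrap2 = π + 2β = 263.6206°
tangent length = C·cosβ = 20.1246
L = (r1+r2)·wrap + 2·C·cosβ = 18·4.6010 + 2·20.1246 = 123.0681

L=123.068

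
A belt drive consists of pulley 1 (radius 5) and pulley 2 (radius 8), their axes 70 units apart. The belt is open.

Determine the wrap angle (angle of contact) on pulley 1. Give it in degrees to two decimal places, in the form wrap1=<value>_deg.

wrap1=175.09_deg

open belt: β = asin((r2−r1)/C) = asin(3/70) = 2.4563°
wrap1 = π − 2β = 175.0874°
wrap2 = π + 2β = 184.9126°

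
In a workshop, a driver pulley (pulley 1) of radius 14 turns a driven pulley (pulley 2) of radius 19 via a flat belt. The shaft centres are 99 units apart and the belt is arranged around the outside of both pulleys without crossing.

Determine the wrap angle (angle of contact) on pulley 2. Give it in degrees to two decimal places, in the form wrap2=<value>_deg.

open belt: β = asin((r2−r1)/C) = asin(5/99) = 2.8950°
wrap1 = π − 2β = 174.2101°
wrap2 = π + 2β = 185.7899°

wrap2=185.79_deg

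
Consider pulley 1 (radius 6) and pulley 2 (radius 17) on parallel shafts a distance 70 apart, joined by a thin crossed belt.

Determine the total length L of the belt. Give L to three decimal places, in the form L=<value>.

crossed belt: β = asin((r1+r2)/C) = asin(23/70) = 19.1821°
wrap1 = wrap2 = π + 2β = 218.3642°
tangent length = C·cosβ = 66.1135
L = (r1+r2)·wrap + 2·C·cosβ = 23·3.8112 + 2·66.1135 = 219.8841

L=219.884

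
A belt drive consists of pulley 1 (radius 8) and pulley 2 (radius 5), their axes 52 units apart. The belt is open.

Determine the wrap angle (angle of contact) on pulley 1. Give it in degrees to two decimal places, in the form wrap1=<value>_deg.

wrap1=186.61_deg

open belt: β = asin((r2−r1)/C) = asin(-3/52) = -3.3074°
wrap1 = π − 2β = 186.6147°
wrap2 = π + 2β = 173.3853°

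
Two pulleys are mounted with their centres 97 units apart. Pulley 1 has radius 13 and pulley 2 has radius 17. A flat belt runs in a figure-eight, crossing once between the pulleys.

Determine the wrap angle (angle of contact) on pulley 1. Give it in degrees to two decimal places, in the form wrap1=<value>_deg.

crossed belt: β = asin((r1+r2)/C) = asin(30/97) = 18.0157°
wrap1 = wrap2 = π + 2β = 216.0315°

wrap1=216.03_deg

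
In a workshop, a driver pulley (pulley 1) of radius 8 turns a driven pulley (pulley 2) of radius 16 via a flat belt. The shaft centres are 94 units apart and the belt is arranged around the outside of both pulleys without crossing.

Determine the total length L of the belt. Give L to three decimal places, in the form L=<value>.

L=264.079

open belt: β = asin((r2−r1)/C) = asin(8/94) = 4.8821°
wrap1 = π − 2β = 170.2357°
wrap2 = π + 2β = 189.7643°
tangent length = C·cosβ = 93.6590
L = r1·wrap1 + r2·wrap2 + 2·C·cosβ = 8·2.9712 + 16·3.3120 + 2·93.6590 = 264.0795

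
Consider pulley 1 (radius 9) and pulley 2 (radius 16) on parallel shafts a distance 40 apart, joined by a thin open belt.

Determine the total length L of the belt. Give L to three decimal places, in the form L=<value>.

open belt: β = asin((r2−r1)/C) = asin(7/40) = 10.0787°
wrap1 = π − 2β = 159.8427°
wrap2 = π + 2β = 200.1573°
tangent length = C·cosβ = 39.3827
L = r1·wrap1 + r2·wrap2 + 2·C·cosβ = 9·2.7898 + 16·3.4934 + 2·39.3827 = 159.7680

L=159.768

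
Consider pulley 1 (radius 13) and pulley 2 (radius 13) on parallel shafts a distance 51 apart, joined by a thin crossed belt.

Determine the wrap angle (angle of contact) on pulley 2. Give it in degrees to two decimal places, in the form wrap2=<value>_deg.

wrap2=241.30_deg

crossed belt: β = asin((r1+r2)/C) = asin(26/51) = 30.6508°
wrap1 = wrap2 = π + 2β = 241.3015°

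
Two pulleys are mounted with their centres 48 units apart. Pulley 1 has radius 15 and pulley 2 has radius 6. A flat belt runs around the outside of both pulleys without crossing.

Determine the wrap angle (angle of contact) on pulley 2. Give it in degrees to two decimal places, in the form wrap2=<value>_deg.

open belt: β = asin((r2−r1)/C) = asin(-9/48) = -10.8069°
wrap1 = π − 2β = 201.6138°
wrap2 = π + 2β = 158.3862°

wrap2=158.39_deg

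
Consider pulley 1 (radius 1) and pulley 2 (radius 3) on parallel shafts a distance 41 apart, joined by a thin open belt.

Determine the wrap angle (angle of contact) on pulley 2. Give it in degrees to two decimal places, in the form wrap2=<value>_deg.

wrap2=185.59_deg

open belt: β = asin((r2−r1)/C) = asin(2/41) = 2.7960°
wrap1 = π − 2β = 174.4079°
wrap2 = π + 2β = 185.5921°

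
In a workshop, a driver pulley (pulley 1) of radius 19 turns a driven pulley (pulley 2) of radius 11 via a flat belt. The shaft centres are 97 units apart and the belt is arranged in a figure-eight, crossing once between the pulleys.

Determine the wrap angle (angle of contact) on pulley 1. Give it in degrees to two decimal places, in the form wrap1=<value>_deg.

wrap1=216.03_deg

crossed belt: β = asin((r1+r2)/C) = asin(30/97) = 18.0157°
wrap1 = wrap2 = π + 2β = 216.0315°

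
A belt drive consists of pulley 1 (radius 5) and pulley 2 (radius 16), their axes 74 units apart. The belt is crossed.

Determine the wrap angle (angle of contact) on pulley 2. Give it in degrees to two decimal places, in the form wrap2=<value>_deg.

wrap2=212.97_deg

crossed belt: β = asin((r1+r2)/C) = asin(21/74) = 16.4862°
wrap1 = wrap2 = π + 2β = 212.9723°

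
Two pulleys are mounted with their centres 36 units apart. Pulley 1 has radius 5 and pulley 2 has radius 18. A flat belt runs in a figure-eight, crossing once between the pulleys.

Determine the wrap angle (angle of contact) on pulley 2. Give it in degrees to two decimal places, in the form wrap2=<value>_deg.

crossed belt: β = asin((r1+r2)/C) = asin(23/36) = 39.7090°
wrap1 = wrap2 = π + 2β = 259.4180°

wrap2=259.42_deg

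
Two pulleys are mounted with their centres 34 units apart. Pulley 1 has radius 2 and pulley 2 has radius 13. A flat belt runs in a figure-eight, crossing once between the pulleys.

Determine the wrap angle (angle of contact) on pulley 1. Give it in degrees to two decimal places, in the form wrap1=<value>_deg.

crossed belt: β = asin((r1+r2)/C) = asin(15/34) = 26.1790°
wrap1 = wrap2 = π + 2β = 232.3579°

wrap1=232.36_deg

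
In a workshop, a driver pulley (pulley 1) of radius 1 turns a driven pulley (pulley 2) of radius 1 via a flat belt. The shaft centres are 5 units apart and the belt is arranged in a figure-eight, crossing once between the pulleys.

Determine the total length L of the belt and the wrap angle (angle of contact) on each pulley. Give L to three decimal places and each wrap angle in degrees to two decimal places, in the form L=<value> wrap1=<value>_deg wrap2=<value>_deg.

crossed belt: β = asin((r1+r2)/C) = asin(2/5) = 23.5782°
wrap1 = wrap2 = π + 2β = 227.1564°
tangent length = C·cosβ = 4.5826
L = (r1+r2)·wrap + 2·C·cosβ = 2·3.9646 + 2·4.5826 = 17.0944

L=17.094 wrap1=227.16_deg wrap2=227.16_deg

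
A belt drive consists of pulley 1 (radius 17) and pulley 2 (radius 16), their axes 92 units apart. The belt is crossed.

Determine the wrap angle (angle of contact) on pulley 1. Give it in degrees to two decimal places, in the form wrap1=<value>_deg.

crossed belt: β = asin((r1+r2)/C) = asin(33/92) = 21.0201°
wrap1 = wrap2 = π + 2β = 222.0402°

wrap1=222.04_deg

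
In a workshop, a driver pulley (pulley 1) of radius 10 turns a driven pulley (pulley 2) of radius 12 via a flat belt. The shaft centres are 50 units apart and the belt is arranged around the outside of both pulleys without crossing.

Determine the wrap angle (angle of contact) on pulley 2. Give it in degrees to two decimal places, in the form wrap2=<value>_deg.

wrap2=184.58_deg

open belt: β = asin((r2−r1)/C) = asin(2/50) = 2.2924°
wrap1 = π − 2β = 175.4151°
wrap2 = π + 2β = 184.5849°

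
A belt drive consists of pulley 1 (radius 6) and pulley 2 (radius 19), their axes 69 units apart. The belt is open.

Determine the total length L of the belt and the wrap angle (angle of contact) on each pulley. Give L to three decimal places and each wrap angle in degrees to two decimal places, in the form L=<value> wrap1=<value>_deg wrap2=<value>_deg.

open belt: β = asin((r2−r1)/C) = asin(13/69) = 10.8598°
wrap1 = π − 2β = 158.2805°
wrap2 = π + 2β = 201.7195°
tangent length = C·cosβ = 67.7643
L = r1·wrap1 + r2·wrap2 + 2·C·cosβ = 6·2.7625 + 19·3.5207 + 2·67.7643 = 218.9964

L=218.996 wrap1=158.28_deg wrap2=201.72_deg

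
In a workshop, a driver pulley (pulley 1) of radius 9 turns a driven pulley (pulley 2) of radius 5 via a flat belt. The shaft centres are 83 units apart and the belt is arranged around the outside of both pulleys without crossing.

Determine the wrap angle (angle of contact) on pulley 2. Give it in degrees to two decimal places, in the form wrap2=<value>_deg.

wrap2=174.48_deg

open belt: β = asin((r2−r1)/C) = asin(-4/83) = -2.7623°
wrap1 = π − 2β = 185.5246°
wrap2 = π + 2β = 174.4754°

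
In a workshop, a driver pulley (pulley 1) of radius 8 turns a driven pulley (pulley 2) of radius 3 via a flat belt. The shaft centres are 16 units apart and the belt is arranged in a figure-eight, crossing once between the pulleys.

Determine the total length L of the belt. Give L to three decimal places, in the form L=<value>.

L=74.472

crossed belt: β = asin((r1+r2)/C) = asin(11/16) = 43.4325°
wrap1 = wrap2 = π + 2β = 266.8651°
tangent length = C·cosβ = 11.6190
L = (r1+r2)·wrap + 2·C·cosβ = 11·4.6577 + 2·11.6190 = 74.4723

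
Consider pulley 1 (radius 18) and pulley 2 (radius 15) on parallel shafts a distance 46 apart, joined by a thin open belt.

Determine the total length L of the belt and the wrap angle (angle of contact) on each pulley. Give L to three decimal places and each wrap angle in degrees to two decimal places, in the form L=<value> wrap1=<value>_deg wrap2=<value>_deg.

open belt: β = asin((r2−r1)/C) = asin(-3/46) = -3.7393°
wrap1 = π − 2β = 187.4787°
wrap2 = π + 2β = 172.5213°
tangent length = C·cosβ = 45.9021
L = r1·wrap1 + r2·wrap2 + 2·C·cosβ = 18·3.2721 + 15·3.0111 + 2·45.9021 = 195.8683

L=195.868 wrap1=187.48_deg wrap2=172.52_deg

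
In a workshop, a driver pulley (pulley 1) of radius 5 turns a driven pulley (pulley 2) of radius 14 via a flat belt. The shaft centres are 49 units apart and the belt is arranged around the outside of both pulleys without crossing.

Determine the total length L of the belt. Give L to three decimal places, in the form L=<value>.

open belt: β = asin((r2−r1)/C) = asin(9/49) = 10.5838°
wrap1 = π − 2β = 158.8324°
wrap2 = π + 2β = 201.1676°
tangent length = C·cosβ = 48.1664
L = r1·wrap1 + r2·wrap2 + 2·C·cosβ = 5·2.7721 + 14·3.5110 + 2·48.1664 = 159.3480

L=159.348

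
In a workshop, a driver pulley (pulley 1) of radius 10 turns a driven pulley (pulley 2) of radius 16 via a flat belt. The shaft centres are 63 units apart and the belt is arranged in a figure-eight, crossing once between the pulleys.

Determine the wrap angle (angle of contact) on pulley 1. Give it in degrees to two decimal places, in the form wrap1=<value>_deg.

wrap1=228.75_deg

crossed belt: β = asin((r1+r2)/C) = asin(26/63) = 24.3745°
wrap1 = wrap2 = π + 2β = 228.7489°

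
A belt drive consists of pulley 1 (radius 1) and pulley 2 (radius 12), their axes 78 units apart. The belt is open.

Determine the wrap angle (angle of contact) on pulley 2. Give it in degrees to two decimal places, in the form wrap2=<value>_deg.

wrap2=196.21_deg

open belt: β = asin((r2−r1)/C) = asin(11/78) = 8.1072°
wrap1 = π − 2β = 163.7856°
wrap2 = π + 2β = 196.2144°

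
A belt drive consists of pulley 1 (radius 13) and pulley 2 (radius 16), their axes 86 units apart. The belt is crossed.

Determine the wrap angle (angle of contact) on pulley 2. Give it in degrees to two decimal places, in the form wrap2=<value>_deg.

wrap2=219.41_deg

crossed belt: β = asin((r1+r2)/C) = asin(29/86) = 19.7069°
wrap1 = wrap2 = π + 2β = 219.4139°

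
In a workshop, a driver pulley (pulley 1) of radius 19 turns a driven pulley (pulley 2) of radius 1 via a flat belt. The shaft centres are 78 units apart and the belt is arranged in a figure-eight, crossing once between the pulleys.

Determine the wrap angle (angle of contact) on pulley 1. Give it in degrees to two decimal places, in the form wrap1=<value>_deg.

wrap1=209.71_deg

crossed belt: β = asin((r1+r2)/C) = asin(20/78) = 14.8572°
wrap1 = wrap2 = π + 2β = 209.7143°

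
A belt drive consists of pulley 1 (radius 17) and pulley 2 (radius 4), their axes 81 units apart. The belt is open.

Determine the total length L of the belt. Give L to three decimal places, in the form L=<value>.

L=230.064

open belt: β = asin((r2−r1)/C) = asin(-13/81) = -9.2356°
wrap1 = π − 2β = 198.4711°
wrap2 = π + 2β = 161.5289°
tangent length = C·cosβ = 79.9500
L = r1·wrap1 + r2·wrap2 + 2·C·cosβ = 17·3.4640 + 4·2.8192 + 2·79.9500 = 230.0644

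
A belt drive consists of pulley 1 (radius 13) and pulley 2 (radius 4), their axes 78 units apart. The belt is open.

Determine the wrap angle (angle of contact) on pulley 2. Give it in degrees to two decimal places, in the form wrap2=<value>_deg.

wrap2=166.75_deg

open belt: β = asin((r2−r1)/C) = asin(-9/78) = -6.6258°
wrap1 = π − 2β = 193.2516°
wrap2 = π + 2β = 166.7484°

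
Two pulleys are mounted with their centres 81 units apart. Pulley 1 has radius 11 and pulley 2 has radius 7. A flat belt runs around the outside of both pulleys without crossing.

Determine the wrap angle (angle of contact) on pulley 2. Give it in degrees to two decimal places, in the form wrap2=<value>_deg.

open belt: β = asin((r2−r1)/C) = asin(-4/81) = -2.8306°
wrap1 = π − 2β = 185.6611°
wrap2 = π + 2β = 174.3389°

wrap2=174.34_deg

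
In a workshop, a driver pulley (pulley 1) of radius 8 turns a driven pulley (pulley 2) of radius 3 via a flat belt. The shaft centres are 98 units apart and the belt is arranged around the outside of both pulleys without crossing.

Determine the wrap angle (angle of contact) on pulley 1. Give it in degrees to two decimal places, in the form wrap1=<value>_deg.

wrap1=185.85_deg

open belt: β = asin((r2−r1)/C) = asin(-5/98) = -2.9245°
wrap1 = π − 2β = 185.8490°
wrap2 = π + 2β = 174.1510°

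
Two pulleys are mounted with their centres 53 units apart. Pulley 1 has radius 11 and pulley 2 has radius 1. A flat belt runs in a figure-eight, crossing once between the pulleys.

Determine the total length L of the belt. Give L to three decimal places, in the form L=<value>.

L=146.428

crossed belt: β = asin((r1+r2)/C) = asin(12/53) = 13.0861°
wrap1 = wrap2 = π + 2β = 206.1722°
tangent length = C·cosβ = 51.6236
L = (r1+r2)·wrap + 2·C·cosβ = 12·3.5984 + 2·51.6236 = 146.4279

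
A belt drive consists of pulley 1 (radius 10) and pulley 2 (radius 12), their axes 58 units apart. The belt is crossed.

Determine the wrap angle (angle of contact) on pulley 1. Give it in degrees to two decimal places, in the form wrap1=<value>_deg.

wrap1=224.58_deg

crossed belt: β = asin((r1+r2)/C) = asin(22/58) = 22.2910°
wrap1 = wrap2 = π + 2β = 224.5819°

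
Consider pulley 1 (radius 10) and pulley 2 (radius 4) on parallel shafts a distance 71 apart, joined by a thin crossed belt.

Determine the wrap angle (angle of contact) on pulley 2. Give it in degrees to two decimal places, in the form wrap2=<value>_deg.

wrap2=202.74_deg

crossed belt: β = asin((r1+r2)/C) = asin(14/71) = 11.3723°
wrap1 = wrap2 = π + 2β = 202.7446°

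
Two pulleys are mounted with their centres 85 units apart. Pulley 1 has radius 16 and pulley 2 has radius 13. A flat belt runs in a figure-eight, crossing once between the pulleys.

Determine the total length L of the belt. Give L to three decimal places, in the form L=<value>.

crossed belt: β = asin((r1+r2)/C) = asin(29/85) = 19.9486°
wrap1 = wrap2 = π + 2β = 219.8971°
tangent length = C·cosβ = 79.8999
L = (r1+r2)·wrap + 2·C·cosβ = 29·3.8379 + 2·79.8999 = 271.0998

L=271.100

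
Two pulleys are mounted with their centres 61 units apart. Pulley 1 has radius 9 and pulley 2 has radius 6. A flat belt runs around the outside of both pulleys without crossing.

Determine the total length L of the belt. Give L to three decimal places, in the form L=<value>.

L=169.271

open belt: β = asin((r2−r1)/C) = asin(-3/61) = -2.8190°
wrap1 = π − 2β = 185.6379°
wrap2 = π + 2β = 174.3621°
tangent length = C·cosβ = 60.9262
L = r1·wrap1 + r2·wrap2 + 2·C·cosβ = 9·3.2400 + 6·3.0432 + 2·60.9262 = 169.2715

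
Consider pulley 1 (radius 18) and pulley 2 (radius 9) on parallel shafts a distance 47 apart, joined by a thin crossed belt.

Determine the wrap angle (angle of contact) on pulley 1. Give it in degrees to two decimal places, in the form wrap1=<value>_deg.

wrap1=250.12_deg

crossed belt: β = asin((r1+r2)/C) = asin(27/47) = 35.0624°
wrap1 = wrap2 = π + 2β = 250.1248°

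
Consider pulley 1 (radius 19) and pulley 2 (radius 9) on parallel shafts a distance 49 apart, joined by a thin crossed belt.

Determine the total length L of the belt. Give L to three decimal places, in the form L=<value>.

crossed belt: β = asin((r1+r2)/C) = asin(28/49) = 34.8499°
wrap1 = wrap2 = π + 2β = 249.6998°
tangent length = C·cosβ = 40.2119
L = (r1+r2)·wrap + 2·C·cosβ = 28·4.3581 + 2·40.2119 = 202.4502

L=202.450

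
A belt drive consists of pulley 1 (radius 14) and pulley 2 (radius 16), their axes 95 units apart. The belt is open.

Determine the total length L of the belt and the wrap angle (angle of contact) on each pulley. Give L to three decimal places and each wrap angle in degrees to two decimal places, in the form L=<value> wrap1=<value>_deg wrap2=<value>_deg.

open belt: β = asin((r2−r1)/C) = asin(2/95) = 1.2063°
wrap1 = π − 2β = 177.5874°
wrap2 = π + 2β = 182.4126°
tangent length = C·cosβ = 94.9789
L = r1·wrap1 + r2·wrap2 + 2·C·cosβ = 14·3.0995 + 16·3.1837 + 2·94.9789 = 284.2899

L=284.290 wrap1=177.59_deg wrap2=182.41_deg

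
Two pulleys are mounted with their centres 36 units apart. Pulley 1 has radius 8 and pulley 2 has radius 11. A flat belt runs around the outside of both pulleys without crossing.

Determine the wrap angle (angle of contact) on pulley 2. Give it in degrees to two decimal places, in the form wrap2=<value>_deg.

wrap2=189.56_deg

open belt: β = asin((r2−r1)/C) = asin(3/36) = 4.7802°
wrap1 = π − 2β = 170.4396°
wrap2 = π + 2β = 189.5604°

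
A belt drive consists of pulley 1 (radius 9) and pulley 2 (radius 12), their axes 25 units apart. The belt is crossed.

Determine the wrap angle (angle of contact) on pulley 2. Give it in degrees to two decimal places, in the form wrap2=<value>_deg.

crossed belt: β = asin((r1+r2)/C) = asin(21/25) = 57.1401°
wrap1 = wrap2 = π + 2β = 294.2802°

wrap2=294.28_deg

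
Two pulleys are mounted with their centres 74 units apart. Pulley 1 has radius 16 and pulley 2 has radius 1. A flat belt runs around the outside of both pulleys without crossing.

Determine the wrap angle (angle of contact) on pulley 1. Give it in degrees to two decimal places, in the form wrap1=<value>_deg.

wrap1=203.39_deg

open belt: β = asin((r2−r1)/C) = asin(-15/74) = -11.6951°
wrap1 = π − 2β = 203.3901°
wrap2 = π + 2β = 156.6099°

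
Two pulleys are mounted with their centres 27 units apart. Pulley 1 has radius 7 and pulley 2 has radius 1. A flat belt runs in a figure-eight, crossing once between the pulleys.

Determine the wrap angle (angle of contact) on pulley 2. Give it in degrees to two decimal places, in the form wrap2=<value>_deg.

wrap2=214.47_deg

crossed belt: β = asin((r1+r2)/C) = asin(8/27) = 17.2353°
wrap1 = wrap2 = π + 2β = 214.4706°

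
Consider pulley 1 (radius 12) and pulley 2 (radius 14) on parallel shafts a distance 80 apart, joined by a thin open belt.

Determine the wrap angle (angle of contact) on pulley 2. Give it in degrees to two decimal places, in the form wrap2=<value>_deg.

wrap2=182.87_deg

open belt: β = asin((r2−r1)/C) = asin(2/80) = 1.4325°
wrap1 = π − 2β = 177.1349°
wrap2 = π + 2β = 182.8651°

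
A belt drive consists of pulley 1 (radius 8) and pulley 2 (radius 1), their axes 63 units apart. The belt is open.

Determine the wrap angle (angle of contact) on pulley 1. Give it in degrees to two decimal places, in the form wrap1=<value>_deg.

wrap1=192.76_deg

open belt: β = asin((r2−r1)/C) = asin(-7/63) = -6.3794°
wrap1 = π − 2β = 192.7587°
wrap2 = π + 2β = 167.2413°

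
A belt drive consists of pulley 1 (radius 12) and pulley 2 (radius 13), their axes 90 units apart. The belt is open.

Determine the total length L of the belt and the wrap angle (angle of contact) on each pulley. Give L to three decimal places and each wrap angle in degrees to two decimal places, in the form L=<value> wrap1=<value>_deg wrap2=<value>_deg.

open belt: β = asin((r2−r1)/C) = asin(1/90) = 0.6366°
wrap1 = π − 2β = 178.7267°
wrap2 = π + 2β = 181.2733°
tangent length = C·cosβ = 89.9944
L = r1·wrap1 + r2·wrap2 + 2·C·cosβ = 12·3.1194 + 13·3.1638 + 2·89.9944 = 258.5509

L=258.551 wrap1=178.73_deg wrap2=181.27_deg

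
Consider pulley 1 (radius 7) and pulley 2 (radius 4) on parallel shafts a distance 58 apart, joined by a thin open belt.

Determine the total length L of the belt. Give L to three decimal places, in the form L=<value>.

open belt: β = asin((r2−r1)/C) = asin(-3/58) = -2.9649°
wrap1 = π − 2β = 185.9298°
wrap2 = π + 2β = 174.0702°
tangent length = C·cosβ = 57.9224
L = r1·wrap1 + r2·wrap2 + 2·C·cosβ = 7·3.2451 + 4·3.0381 + 2·57.9224 = 150.7127

L=150.713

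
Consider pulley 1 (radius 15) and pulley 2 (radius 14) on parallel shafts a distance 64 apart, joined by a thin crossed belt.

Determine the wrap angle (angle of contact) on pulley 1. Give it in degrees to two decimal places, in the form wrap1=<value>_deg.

wrap1=233.89_deg

crossed belt: β = asin((r1+r2)/C) = asin(29/64) = 26.9444°
wrap1 = wrap2 = π + 2β = 233.8887°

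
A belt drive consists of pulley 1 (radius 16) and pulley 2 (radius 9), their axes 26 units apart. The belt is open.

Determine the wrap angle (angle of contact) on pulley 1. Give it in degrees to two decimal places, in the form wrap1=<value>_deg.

wrap1=211.24_deg

open belt: β = asin((r2−r1)/C) = asin(-7/26) = -15.6185°
wrap1 = π − 2β = 211.2370°
wrap2 = π + 2β = 148.7630°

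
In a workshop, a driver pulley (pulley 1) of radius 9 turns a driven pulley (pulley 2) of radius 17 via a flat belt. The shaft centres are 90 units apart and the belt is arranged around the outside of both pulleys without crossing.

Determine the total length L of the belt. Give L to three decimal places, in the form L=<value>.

open belt: β = asin((r2−r1)/C) = asin(8/90) = 5.0997°
wrap1 = π − 2β = 169.8006°
wrap2 = π + 2β = 190.1994°
tangent length = C·cosβ = 89.6437
L = r1·wrap1 + r2·wrap2 + 2·C·cosβ = 9·2.9636 + 17·3.3196 + 2·89.6437 = 262.3930

L=262.393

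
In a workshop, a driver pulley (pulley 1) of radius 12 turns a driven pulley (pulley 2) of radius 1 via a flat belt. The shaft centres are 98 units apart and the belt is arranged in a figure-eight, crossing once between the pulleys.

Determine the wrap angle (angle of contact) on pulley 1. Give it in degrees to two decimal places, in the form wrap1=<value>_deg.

crossed belt: β = asin((r1+r2)/C) = asin(13/98) = 7.6229°
wrap1 = wrap2 = π + 2β = 195.2459°

wrap1=195.25_deg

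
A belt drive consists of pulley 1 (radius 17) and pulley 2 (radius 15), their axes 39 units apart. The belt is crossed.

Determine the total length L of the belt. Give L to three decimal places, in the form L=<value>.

crossed belt: β = asin((r1+r2)/C) = asin(32/39) = 55.1362°
wrap1 = wrap2 = π + 2β = 290.2723°
tangent length = C·cosβ = 22.2935
L = (r1+r2)·wrap + 2·C·cosβ = 32·5.0662 + 2·22.2935 = 206.7056

L=206.706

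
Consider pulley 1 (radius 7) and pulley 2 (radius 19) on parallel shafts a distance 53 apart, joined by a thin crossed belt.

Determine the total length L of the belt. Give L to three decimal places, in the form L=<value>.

L=200.713

crossed belt: β = asin((r1+r2)/C) = asin(26/53) = 29.3778°
wrap1 = wrap2 = π + 2β = 238.7556°
tangent length = C·cosβ = 46.1844
L = (r1+r2)·wrap + 2·C·cosβ = 26·4.1671 + 2·46.1844 = 200.7127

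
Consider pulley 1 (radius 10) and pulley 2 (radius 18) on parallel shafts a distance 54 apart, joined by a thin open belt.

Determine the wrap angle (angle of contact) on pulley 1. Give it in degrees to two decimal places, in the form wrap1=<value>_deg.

wrap1=162.96_deg

open belt: β = asin((r2−r1)/C) = asin(8/54) = 8.5196°
wrap1 = π − 2β = 162.9608°
wrap2 = π + 2β = 197.0392°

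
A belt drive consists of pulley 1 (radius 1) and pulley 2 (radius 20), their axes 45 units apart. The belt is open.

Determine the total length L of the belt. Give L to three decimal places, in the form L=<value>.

L=164.122

open belt: β = asin((r2−r1)/C) = asin(19/45) = 24.9750°
wrap1 = π − 2β = 130.0501°
wrap2 = π + 2β = 229.9499°
tangent length = C·cosβ = 40.7922
L = r1·wrap1 + r2·wrap2 + 2·C·cosβ = 1·2.2698 + 20·4.0134 + 2·40.7922 = 164.1218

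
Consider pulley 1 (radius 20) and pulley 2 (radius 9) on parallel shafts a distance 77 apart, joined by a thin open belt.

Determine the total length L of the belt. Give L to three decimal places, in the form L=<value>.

open belt: β = asin((r2−r1)/C) = asin(-11/77) = -8.2132°
wrap1 = π − 2β = 196.4264°
wrap2 = π + 2β = 163.5736°
tangent length = C·cosβ = 76.2102
L = r1·wrap1 + r2·wrap2 + 2·C·cosβ = 20·3.4283 + 9·2.8549 + 2·76.2102 = 246.6803

L=246.680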